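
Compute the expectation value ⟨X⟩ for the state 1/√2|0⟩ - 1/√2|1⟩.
-1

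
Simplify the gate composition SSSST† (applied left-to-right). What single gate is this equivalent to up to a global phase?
T†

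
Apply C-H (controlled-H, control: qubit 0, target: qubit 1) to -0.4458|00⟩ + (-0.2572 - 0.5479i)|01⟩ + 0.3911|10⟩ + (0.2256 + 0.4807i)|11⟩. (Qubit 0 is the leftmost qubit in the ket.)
-0.4458|00⟩ + (-0.2572 - 0.5479i)|01⟩ + (0.4361 + 0.3399i)|10⟩ + (0.117 - 0.3399i)|11⟩

C-H leaves the control-|0⟩ kets |00⟩, |01⟩ unchanged and applies H to qubit 1 on the control-|1⟩ pair (|10⟩, |11⟩).
H = [[1/√2, 1/√2], [1/√2, -1/√2]].
With a = amp(|10⟩) = 0.3911 and b = amp(|11⟩) = (0.2256 + 0.4807i):
new amp(|10⟩) = (1/√2)·a + (1/√2)·b = (0.4361 + 0.3399i)
new amp(|11⟩) = (1/√2)·a + (-1/√2)·b = (0.117 - 0.3399i)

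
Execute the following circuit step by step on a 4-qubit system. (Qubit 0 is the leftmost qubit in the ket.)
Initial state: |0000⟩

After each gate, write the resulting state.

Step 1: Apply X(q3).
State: |0001⟩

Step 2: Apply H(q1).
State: 1/√2|0001⟩ + 1/√2|0101⟩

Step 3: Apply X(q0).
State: 1/√2|1001⟩ + 1/√2|1101⟩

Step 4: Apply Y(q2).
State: (1/√2)i|1011⟩ + (1/√2)i|1111⟩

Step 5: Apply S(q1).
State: (1/√2)i|1011⟩ - 1/√2|1111⟩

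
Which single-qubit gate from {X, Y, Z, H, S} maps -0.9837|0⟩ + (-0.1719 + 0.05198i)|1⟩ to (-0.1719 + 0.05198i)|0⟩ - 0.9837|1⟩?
X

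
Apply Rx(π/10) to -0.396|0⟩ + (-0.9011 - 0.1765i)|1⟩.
(-0.4187 + 0.141i)|0⟩ + (-0.89 - 0.1124i)|1⟩

Rx(π/10) = [[cos(θ/2), −i·sin(θ/2)], [−i·sin(θ/2), cos(θ/2)]]; θ = π/10, cos(θ/2) ≈ 0.987688, sin(θ/2) ≈ 0.156434.
With a = amp(|0⟩) = -0.396 and b = amp(|1⟩) = (-0.9011 - 0.1765i):
new amp(|0⟩) = (0.987688)·a + (-0.156434i)·b = (-0.4187 + 0.141i)
new amp(|1⟩) = (-0.156434i)·a + (0.987688)·b = (-0.89 - 0.1124i)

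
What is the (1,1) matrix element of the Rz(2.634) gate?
(0.2511 + 0.968i)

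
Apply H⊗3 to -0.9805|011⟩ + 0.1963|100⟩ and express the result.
-0.2773|000⟩ + 0.4161|001⟩ + 0.4161|010⟩ - 0.2773|011⟩ - 0.4161|100⟩ + 0.2773|101⟩ + 0.2773|110⟩ - 0.4161|111⟩

H⊗3 gives amp(|y⟩) = (1/2√2) Σ_x (−1)^(x·y) amp(|x⟩), where x·y is the number of positions in which both x and y have a 1.
|000⟩: (-0.9805 + 0.1963)/(2√2) = -0.2773
|001⟩: (0.9805 + 0.1963)/(2√2) = 0.4161
|010⟩: (0.9805 + 0.1963)/(2√2) = 0.4161
|011⟩: (-0.9805 + 0.1963)/(2√2) = -0.2773
|100⟩: (-0.9805 - 0.1963)/(2√2) = -0.4161
|101⟩: (0.9805 - 0.1963)/(2√2) = 0.2773
|110⟩: (0.9805 - 0.1963)/(2√2) = 0.2773
|111⟩: (-0.9805 - 0.1963)/(2√2) = -0.4161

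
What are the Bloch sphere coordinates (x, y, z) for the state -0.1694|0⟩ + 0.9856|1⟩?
(-0.3339, 0, -0.9427)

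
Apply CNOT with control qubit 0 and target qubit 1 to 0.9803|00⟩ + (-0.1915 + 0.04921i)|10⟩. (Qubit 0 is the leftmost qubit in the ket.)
0.9803|00⟩ + (-0.1915 + 0.04921i)|11⟩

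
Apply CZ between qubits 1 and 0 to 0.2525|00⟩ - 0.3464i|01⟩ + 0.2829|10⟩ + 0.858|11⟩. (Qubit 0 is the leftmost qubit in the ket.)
0.2525|00⟩ - 0.3464i|01⟩ + 0.2829|10⟩ - 0.858|11⟩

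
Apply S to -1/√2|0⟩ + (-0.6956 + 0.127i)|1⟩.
-1/√2|0⟩ + (-0.127 - 0.6956i)|1⟩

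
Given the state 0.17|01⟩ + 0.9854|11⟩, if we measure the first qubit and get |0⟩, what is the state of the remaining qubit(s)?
|1⟩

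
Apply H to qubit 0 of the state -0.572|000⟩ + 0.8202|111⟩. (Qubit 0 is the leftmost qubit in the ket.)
-0.4045|000⟩ + 0.58|011⟩ - 0.4045|100⟩ - 0.58|111⟩

H on qubit 0 mixes each pair of kets that differ only in qubit 0: amplitudes (a, b) of (|…0…⟩, |…1…⟩) become ((a + b)/√2, (a − b)/√2). Kets absent from the input have amplitude 0.
(|000⟩, |100⟩): (a, b) = (-0.572, 0) → (-0.4045, -0.4045)
(|011⟩, |111⟩): (a, b) = (0, 0.8202) → (0.58, -0.58)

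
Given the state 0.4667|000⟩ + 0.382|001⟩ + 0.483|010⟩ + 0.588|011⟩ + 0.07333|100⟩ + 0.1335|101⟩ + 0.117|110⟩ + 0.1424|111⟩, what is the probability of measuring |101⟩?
0.01782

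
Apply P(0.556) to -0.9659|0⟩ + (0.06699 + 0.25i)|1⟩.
-0.9659|0⟩ + (-0.07505 + 0.2477i)|1⟩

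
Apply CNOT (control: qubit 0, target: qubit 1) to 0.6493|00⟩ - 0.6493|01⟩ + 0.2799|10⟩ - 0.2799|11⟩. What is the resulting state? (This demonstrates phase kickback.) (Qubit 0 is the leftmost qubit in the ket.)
0.6493|00⟩ - 0.6493|01⟩ - 0.2799|10⟩ + 0.2799|11⟩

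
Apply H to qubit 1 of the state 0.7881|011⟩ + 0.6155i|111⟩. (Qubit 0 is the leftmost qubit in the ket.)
0.5573|001⟩ - 0.5573|011⟩ + 0.4352i|101⟩ - 0.4352i|111⟩

H on qubit 1 mixes each pair of kets that differ only in qubit 1: amplitudes (a, b) of (|…0…⟩, |…1…⟩) become ((a + b)/√2, (a − b)/√2). Kets absent from the input have amplitude 0.
(|001⟩, |011⟩): (a, b) = (0, 0.7881) → (0.5573, -0.5573)
(|101⟩, |111⟩): (a, b) = (0, 0.6155i) → (0.4352i, -0.4352i)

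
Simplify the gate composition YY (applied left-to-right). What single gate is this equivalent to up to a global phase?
I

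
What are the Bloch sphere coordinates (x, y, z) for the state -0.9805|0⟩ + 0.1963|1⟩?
(-0.3849, 0, 0.9228)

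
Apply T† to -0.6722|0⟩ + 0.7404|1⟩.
-0.6722|0⟩ + (0.5235 - 0.5235i)|1⟩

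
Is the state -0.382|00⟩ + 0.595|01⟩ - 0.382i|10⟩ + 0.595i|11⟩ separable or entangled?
Separable

Writing the state as a|00⟩ + b|01⟩ + c|10⟩ + d|11⟩, it is a product state iff ad − bc = 0.
Here (a, b, c, d) = (-0.382, 0.595, -0.382i, 0.595i): ad − bc = (-0.382)(0.595i) − (0.595)(-0.382i) = 0, so the state is separable.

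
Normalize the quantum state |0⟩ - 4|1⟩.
0.2425|0⟩ - 0.9701|1⟩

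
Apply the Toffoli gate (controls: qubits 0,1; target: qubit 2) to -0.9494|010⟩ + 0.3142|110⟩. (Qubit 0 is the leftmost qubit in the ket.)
-0.9494|010⟩ + 0.3142|111⟩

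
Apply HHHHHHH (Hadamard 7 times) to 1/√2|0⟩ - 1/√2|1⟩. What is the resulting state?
|1⟩

H² = I, so H^7 = H: a single Hadamard. With (a, b) = (1/√2, -1/√2), H gives ((a + b)/√2, (a − b)/√2) = (0, 1).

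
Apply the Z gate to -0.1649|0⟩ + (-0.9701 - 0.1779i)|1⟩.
-0.1649|0⟩ + (0.9701 + 0.1779i)|1⟩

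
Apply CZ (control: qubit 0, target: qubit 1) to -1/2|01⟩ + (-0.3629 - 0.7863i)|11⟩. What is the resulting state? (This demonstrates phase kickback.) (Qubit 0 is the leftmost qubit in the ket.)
-1/2|01⟩ + (0.3629 + 0.7863i)|11⟩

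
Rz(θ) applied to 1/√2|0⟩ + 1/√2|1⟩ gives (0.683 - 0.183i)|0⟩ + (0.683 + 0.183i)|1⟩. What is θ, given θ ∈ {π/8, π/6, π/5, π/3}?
π/6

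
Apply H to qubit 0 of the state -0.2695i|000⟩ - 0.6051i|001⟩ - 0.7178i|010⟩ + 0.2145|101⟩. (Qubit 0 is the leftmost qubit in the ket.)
-0.1906i|000⟩ + (0.1517 - 0.4279i)|001⟩ - 0.5076i|010⟩ - 0.1906i|100⟩ + (-0.1517 - 0.4279i)|101⟩ - 0.5076i|110⟩

H on qubit 0 mixes each pair of kets that differ only in qubit 0: amplitudes (a, b) of (|…0…⟩, |…1…⟩) become ((a + b)/√2, (a − b)/√2). Kets absent from the input have amplitude 0.
(|000⟩, |100⟩): (a, b) = (-0.2695i, 0) → (-0.1906i, -0.1906i)
(|001⟩, |101⟩): (a, b) = (-0.6051i, 0.2145) → ((0.1517 - 0.4279i), (-0.1517 - 0.4279i))
(|010⟩, |110⟩): (a, b) = (-0.7178i, 0) → (-0.5076i, -0.5076i)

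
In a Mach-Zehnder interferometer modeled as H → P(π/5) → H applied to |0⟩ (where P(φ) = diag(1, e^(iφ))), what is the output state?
(0.9045 + 0.2939i)|0⟩ + (0.09549 - 0.2939i)|1⟩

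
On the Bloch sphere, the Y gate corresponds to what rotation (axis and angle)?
Rotation by π around the y-axis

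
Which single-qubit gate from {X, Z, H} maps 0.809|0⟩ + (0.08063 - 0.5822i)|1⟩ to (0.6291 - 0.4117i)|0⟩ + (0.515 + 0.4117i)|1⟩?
H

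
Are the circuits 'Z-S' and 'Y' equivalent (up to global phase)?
No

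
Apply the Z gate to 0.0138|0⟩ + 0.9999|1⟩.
0.0138|0⟩ - 0.9999|1⟩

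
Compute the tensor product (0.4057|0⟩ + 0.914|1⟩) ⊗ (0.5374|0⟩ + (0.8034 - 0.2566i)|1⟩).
0.218|00⟩ + (0.3259 - 0.1041i)|01⟩ + 0.4912|10⟩ + (0.7343 - 0.2345i)|11⟩

amp(|b₁b₂…⟩) = product of the factor amplitudes for bits b₁, b₂, …; only kets whose every factor amplitude is nonzero survive.
|00⟩: (0.4057)(0.5374) = 0.218
|01⟩: (0.4057)(0.8034 - 0.2566i) = (0.3259 - 0.1041i)
|10⟩: (0.914)(0.5374) = 0.4912
|11⟩: (0.914)(0.8034 - 0.2566i) = (0.7343 - 0.2345i)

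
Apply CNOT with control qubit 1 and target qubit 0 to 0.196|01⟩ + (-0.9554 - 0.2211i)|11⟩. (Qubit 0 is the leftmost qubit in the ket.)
(-0.9554 - 0.2211i)|01⟩ + 0.196|11⟩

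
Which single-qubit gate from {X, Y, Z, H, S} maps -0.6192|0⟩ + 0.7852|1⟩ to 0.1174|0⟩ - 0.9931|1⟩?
H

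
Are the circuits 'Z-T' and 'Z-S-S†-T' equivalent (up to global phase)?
Yes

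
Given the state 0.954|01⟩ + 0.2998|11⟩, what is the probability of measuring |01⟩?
0.9101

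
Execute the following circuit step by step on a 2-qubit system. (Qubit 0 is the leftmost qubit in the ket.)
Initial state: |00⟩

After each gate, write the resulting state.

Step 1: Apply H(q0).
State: 1/√2|00⟩ + 1/√2|10⟩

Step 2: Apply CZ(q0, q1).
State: 1/√2|00⟩ + 1/√2|10⟩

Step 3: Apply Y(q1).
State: (1/√2)i|01⟩ + (1/√2)i|11⟩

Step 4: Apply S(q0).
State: (1/√2)i|01⟩ - 1/√2|11⟩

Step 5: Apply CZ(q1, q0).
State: (1/√2)i|01⟩ + 1/√2|11⟩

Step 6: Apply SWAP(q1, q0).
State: (1/√2)i|10⟩ + 1/√2|11⟩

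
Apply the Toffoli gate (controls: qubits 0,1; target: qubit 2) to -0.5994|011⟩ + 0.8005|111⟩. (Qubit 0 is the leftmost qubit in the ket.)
-0.5994|011⟩ + 0.8005|110⟩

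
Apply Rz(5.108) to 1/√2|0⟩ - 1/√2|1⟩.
(-0.5885 - 0.392i)|0⟩ + (0.5885 - 0.392i)|1⟩

Rz(5.108) = [[e^(−iθ/2), 0], [0, e^(iθ/2)]] with e^(±iθ/2) = cos(θ/2) ± i·sin(θ/2); θ = 5.108, cos(θ/2) ≈ -0.832278, sin(θ/2) ≈ 0.554359.
With a = amp(|0⟩) = 1/√2 and b = amp(|1⟩) = -1/√2:
new amp(|0⟩) = (-0.832278 - 0.554359i)·a = (-0.5885 - 0.392i)
new amp(|1⟩) = (-0.832278 + 0.554359i)·b = (0.5885 - 0.392i)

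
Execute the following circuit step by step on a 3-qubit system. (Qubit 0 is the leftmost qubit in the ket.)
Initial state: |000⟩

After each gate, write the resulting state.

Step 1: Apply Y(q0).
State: i|100⟩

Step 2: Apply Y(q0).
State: |000⟩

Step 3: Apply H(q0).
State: 1/√2|000⟩ + 1/√2|100⟩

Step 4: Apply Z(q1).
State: 1/√2|000⟩ + 1/√2|100⟩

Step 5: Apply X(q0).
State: 1/√2|000⟩ + 1/√2|100⟩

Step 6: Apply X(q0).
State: 1/√2|000⟩ + 1/√2|100⟩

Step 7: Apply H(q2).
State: 1/2|000⟩ + 1/2|001⟩ + 1/2|100⟩ + 1/2|101⟩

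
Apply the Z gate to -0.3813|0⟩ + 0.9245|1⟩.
-0.3813|0⟩ - 0.9245|1⟩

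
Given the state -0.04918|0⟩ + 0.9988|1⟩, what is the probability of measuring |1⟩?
0.9976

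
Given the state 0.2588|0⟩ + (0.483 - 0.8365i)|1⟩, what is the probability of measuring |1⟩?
0.933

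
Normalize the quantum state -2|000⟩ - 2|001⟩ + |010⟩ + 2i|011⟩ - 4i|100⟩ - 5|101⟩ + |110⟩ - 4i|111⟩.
-0.2374|000⟩ - 0.2374|001⟩ + 0.1187|010⟩ + 0.2374i|011⟩ - 0.4747i|100⟩ - 0.5934|101⟩ + 0.1187|110⟩ - 0.4747i|111⟩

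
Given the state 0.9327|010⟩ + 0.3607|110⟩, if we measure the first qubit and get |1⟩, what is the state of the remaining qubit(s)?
|10⟩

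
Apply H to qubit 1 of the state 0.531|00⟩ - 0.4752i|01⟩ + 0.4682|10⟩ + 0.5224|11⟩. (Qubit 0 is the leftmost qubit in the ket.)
(0.3755 - 0.336i)|00⟩ + (0.3755 + 0.336i)|01⟩ + 0.7005|10⟩ - 0.03833|11⟩

H on qubit 1 mixes each pair of kets that differ only in qubit 1: amplitudes (a, b) of (|…0…⟩, |…1…⟩) become ((a + b)/√2, (a − b)/√2). Kets absent from the input have amplitude 0.
(|00⟩, |01⟩): (a, b) = (0.531, -0.4752i) → ((0.3755 - 0.336i), (0.3755 + 0.336i))
(|10⟩, |11⟩): (a, b) = (0.4682, 0.5224) → (0.7005, -0.03833)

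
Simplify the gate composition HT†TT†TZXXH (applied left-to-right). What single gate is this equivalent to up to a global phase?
X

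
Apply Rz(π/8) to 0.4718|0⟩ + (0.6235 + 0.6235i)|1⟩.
(0.4627 - 0.09204i)|0⟩ + (0.4899 + 0.7332i)|1⟩

Rz(π/8) = [[e^(−iθ/2), 0], [0, e^(iθ/2)]] with e^(±iθ/2) = cos(θ/2) ± i·sin(θ/2); θ = π/8, cos(θ/2) ≈ 0.980785, sin(θ/2) ≈ 0.19509.
With a = amp(|0⟩) = 0.4718 and b = amp(|1⟩) = (0.6235 + 0.6235i):
new amp(|0⟩) = (0.980785 - 0.19509i)·a = (0.4627 - 0.09204i)
new amp(|1⟩) = (0.980785 + 0.19509i)·b = (0.4899 + 0.7332i)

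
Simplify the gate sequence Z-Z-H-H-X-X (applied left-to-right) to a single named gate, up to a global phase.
I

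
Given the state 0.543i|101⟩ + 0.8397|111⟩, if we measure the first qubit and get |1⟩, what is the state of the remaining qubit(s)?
0.543i|01⟩ + 0.8397|11⟩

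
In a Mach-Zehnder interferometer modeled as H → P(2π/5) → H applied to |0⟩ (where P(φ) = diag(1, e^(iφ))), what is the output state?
(0.6545 + 0.4755i)|0⟩ + (0.3455 - 0.4755i)|1⟩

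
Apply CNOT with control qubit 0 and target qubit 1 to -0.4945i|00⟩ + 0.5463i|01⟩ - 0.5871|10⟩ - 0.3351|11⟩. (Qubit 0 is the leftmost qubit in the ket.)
-0.4945i|00⟩ + 0.5463i|01⟩ - 0.3351|10⟩ - 0.5871|11⟩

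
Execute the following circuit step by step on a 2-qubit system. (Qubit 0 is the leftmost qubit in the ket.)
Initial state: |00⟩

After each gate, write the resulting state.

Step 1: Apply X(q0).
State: |10⟩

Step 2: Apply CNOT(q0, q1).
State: |11⟩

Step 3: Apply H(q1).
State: 1/√2|10⟩ - 1/√2|11⟩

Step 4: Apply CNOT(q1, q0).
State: -1/√2|01⟩ + 1/√2|10⟩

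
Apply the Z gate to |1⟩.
-|1⟩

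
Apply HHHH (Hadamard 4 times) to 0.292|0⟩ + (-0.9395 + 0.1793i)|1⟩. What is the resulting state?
0.292|0⟩ + (-0.9395 + 0.1793i)|1⟩

H² = I, so an even number of Hadamards cancels: H^4 = I and the state is unchanged.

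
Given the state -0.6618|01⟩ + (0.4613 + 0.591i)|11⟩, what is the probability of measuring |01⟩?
0.438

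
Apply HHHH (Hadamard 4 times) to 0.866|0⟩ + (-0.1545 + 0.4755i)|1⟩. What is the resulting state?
0.866|0⟩ + (-0.1545 + 0.4755i)|1⟩

H² = I, so an even number of Hadamards cancels: H^4 = I and the state is unchanged.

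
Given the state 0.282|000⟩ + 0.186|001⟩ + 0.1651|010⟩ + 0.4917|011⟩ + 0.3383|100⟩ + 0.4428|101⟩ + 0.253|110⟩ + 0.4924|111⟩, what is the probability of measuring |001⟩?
0.0346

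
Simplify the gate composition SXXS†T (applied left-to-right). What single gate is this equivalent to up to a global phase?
T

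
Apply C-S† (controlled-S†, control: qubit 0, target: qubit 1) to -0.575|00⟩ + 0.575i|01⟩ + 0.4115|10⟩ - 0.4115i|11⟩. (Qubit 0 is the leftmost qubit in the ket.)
-0.575|00⟩ + 0.575i|01⟩ + 0.4115|10⟩ - 0.4115|11⟩

C-S† leaves the control-|0⟩ kets |00⟩, |01⟩ unchanged and applies S† to qubit 1 on the control-|1⟩ pair (|10⟩, |11⟩).
S† = [[1, 0], [0, -i]].
With a = amp(|10⟩) = 0.4115 and b = amp(|11⟩) = -0.4115i:
new amp(|10⟩) = (1)·a = 0.4115
new amp(|11⟩) = (-i)·b = -0.4115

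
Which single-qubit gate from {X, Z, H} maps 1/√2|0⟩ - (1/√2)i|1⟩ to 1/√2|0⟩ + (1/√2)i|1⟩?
Z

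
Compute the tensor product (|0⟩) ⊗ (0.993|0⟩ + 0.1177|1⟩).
0.993|00⟩ + 0.1177|01⟩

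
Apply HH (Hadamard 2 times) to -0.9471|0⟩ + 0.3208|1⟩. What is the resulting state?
-0.9471|0⟩ + 0.3208|1⟩

H² = I, so an even number of Hadamards cancels: H^2 = I and the state is unchanged.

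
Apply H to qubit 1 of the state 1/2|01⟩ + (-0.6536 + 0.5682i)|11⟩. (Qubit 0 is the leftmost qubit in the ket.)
1/√8|00⟩ - 1/√8|01⟩ + (-0.4622 + 0.4018i)|10⟩ + (0.4622 - 0.4018i)|11⟩

H on qubit 1 mixes each pair of kets that differ only in qubit 1: amplitudes (a, b) of (|…0…⟩, |…1…⟩) become ((a + b)/√2, (a − b)/√2). Kets absent from the input have amplitude 0.
(|00⟩, |01⟩): (a, b) = (0, 1/2) → (1/√8, -1/√8)
(|10⟩, |11⟩): (a, b) = (0, (-0.6536 + 0.5682i)) → ((-0.4622 + 0.4018i), (0.4622 - 0.4018i))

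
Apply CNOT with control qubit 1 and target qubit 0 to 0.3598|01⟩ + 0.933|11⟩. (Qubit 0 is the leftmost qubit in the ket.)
0.933|01⟩ + 0.3598|11⟩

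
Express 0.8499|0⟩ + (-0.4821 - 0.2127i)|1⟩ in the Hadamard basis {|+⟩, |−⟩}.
(0.2601 - 0.1504i)|+⟩ + (0.9419 + 0.1504i)|−⟩

With |ψ⟩ = α|0⟩ + β|1⟩, the Hadamard-basis coefficients are ⟨+|ψ⟩ = (α + β)/√2 and ⟨−|ψ⟩ = (α − β)/√2.
Here α = 0.8499, β = (-0.4821 - 0.2127i): (α + β)/√2 = (0.2601 - 0.1504i), (α − β)/√2 = (0.9419 + 0.1504i).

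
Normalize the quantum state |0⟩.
|0⟩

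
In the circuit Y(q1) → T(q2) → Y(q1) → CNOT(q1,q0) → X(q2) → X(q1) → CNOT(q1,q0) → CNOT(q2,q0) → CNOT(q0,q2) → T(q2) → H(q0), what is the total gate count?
11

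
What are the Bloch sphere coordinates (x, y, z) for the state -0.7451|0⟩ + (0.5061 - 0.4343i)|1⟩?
(-0.7542, 0.6472, 0.1104)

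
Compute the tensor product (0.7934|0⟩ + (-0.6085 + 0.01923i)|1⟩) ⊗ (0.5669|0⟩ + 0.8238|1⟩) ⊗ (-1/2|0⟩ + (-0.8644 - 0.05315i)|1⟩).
-0.2249|000⟩ + (-0.3888 - 0.02391i)|001⟩ - 0.3268|010⟩ + (-0.565 - 0.03474i)|011⟩ + (0.1725 - 0.005451i)|100⟩ + (0.2988 + 0.008911i)|101⟩ + (0.2506 - 0.007921i)|110⟩ + (0.4342 + 0.01295i)|111⟩

amp(|b₁b₂…⟩) = product of the factor amplitudes for bits b₁, b₂, …; only kets whose every factor amplitude is nonzero survive.
|000⟩: (0.7934)(0.5669)(-1/2) = -0.2249
|001⟩: (0.7934)(0.5669)(-0.8644 - 0.05315i) = (-0.3888 - 0.02391i)
|010⟩: (0.7934)(0.8238)(-1/2) = -0.3268
|011⟩: (0.7934)(0.8238)(-0.8644 - 0.05315i) = (-0.565 - 0.03474i)
|100⟩: (-0.6085 + 0.01923i)(0.5669)(-1/2) = (0.1725 - 0.005451i)
|101⟩: (-0.6085 + 0.01923i)(0.5669)(-0.8644 - 0.05315i) = (0.2988 + 0.008911i)
|110⟩: (-0.6085 + 0.01923i)(0.8238)(-1/2) = (0.2506 - 0.007921i)
|111⟩: (-0.6085 + 0.01923i)(0.8238)(-0.8644 - 0.05315i) = (0.4342 + 0.01295i)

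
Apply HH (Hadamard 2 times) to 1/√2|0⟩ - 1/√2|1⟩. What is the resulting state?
1/√2|0⟩ - 1/√2|1⟩

H² = I, so an even number of Hadamards cancels: H^2 = I and the state is unchanged.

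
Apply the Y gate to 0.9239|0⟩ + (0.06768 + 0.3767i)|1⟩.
(0.3767 - 0.06768i)|0⟩ + 0.9239i|1⟩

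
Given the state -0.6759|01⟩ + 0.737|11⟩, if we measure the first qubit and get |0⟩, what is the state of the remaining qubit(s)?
-|1⟩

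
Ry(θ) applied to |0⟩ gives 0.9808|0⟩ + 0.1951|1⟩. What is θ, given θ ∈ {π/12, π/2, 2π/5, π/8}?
π/8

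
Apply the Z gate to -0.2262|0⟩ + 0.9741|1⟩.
-0.2262|0⟩ - 0.9741|1⟩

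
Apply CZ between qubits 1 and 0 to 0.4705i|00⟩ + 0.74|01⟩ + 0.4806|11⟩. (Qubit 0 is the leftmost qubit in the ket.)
0.4705i|00⟩ + 0.74|01⟩ - 0.4806|11⟩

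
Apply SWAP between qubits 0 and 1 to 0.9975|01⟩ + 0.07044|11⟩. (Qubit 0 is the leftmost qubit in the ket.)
0.9975|10⟩ + 0.07044|11⟩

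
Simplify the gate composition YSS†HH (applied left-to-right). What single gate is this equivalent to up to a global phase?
Y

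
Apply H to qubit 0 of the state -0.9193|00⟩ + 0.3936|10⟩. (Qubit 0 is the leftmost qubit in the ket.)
-0.3717|00⟩ - 0.9284|10⟩

H on qubit 0 mixes each pair of kets that differ only in qubit 0: amplitudes (a, b) of (|…0…⟩, |…1…⟩) become ((a + b)/√2, (a − b)/√2). Kets absent from the input have amplitude 0.
(|00⟩, |10⟩): (a, b) = (-0.9193, 0.3936) → (-0.3717, -0.9284)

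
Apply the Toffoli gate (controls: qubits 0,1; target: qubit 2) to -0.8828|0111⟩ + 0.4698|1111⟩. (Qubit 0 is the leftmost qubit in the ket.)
-0.8828|0111⟩ + 0.4698|1101⟩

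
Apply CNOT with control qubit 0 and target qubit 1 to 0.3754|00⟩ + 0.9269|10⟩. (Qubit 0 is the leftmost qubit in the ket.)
0.3754|00⟩ + 0.9269|11⟩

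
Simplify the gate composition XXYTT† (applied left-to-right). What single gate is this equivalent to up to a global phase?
Y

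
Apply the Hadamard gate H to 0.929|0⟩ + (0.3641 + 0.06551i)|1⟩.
(0.9144 + 0.04632i)|0⟩ + (0.3994 - 0.04632i)|1⟩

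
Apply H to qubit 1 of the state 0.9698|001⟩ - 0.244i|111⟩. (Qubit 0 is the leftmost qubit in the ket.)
0.6858|001⟩ + 0.6858|011⟩ - 0.1725i|101⟩ + 0.1725i|111⟩

H on qubit 1 mixes each pair of kets that differ only in qubit 1: amplitudes (a, b) of (|…0…⟩, |…1…⟩) become ((a + b)/√2, (a − b)/√2). Kets absent from the input have amplitude 0.
(|001⟩, |011⟩): (a, b) = (0.9698, 0) → (0.6858, 0.6858)
(|101⟩, |111⟩): (a, b) = (0, -0.244i) → (-0.1725i, 0.1725i)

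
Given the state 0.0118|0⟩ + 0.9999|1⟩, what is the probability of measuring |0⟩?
0.0001392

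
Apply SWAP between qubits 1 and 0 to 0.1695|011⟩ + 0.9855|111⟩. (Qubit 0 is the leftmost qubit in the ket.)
0.1695|101⟩ + 0.9855|111⟩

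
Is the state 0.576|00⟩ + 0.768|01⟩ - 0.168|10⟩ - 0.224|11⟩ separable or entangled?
Separable

Writing the state as a|00⟩ + b|01⟩ + c|10⟩ + d|11⟩, it is a product state iff ad − bc = 0.
Here (a, b, c, d) = (0.576, 0.768, -0.168, -0.224): ad − bc = (0.576)(-0.224) − (0.768)(-0.168) = 0, so the state is separable.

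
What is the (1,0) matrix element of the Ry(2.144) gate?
0.8782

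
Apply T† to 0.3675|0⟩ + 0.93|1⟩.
0.3675|0⟩ + (0.6576 - 0.6576i)|1⟩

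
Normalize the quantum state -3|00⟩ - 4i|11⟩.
-0.6|00⟩ - 0.8i|11⟩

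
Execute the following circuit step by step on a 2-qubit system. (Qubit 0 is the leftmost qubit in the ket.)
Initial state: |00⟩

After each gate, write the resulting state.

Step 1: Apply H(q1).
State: 1/√2|00⟩ + 1/√2|01⟩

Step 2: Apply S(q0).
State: 1/√2|00⟩ + 1/√2|01⟩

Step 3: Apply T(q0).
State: 1/√2|00⟩ + 1/√2|01⟩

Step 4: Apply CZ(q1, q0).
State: 1/√2|00⟩ + 1/√2|01⟩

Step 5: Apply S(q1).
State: 1/√2|00⟩ + (1/√2)i|01⟩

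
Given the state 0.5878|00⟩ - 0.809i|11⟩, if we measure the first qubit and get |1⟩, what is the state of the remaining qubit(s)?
-i|1⟩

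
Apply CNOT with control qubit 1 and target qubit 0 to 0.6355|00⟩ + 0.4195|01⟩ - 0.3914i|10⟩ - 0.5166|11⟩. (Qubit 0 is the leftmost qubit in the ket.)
0.6355|00⟩ - 0.5166|01⟩ - 0.3914i|10⟩ + 0.4195|11⟩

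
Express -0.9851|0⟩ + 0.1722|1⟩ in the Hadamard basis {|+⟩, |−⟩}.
-0.5748|+⟩ - 0.8183|−⟩

With |ψ⟩ = α|0⟩ + β|1⟩, the Hadamard-basis coefficients are ⟨+|ψ⟩ = (α + β)/√2 and ⟨−|ψ⟩ = (α − β)/√2.
Here α = -0.9851, β = 0.1722: (α + β)/√2 = -0.5748, (α − β)/√2 = -0.8183.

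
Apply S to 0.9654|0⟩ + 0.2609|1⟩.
0.9654|0⟩ + 0.2609i|1⟩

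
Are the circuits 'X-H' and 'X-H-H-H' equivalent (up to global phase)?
Yes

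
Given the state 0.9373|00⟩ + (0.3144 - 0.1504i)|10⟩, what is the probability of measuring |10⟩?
0.1215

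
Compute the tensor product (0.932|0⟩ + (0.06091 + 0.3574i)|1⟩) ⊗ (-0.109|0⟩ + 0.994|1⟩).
-0.1016|00⟩ + 0.9264|01⟩ + (-0.006639 - 0.03896i)|10⟩ + (0.06054 + 0.3553i)|11⟩

amp(|b₁b₂…⟩) = product of the factor amplitudes for bits b₁, b₂, …; only kets whose every factor amplitude is nonzero survive.
|00⟩: (0.932)(-0.109) = -0.1016
|01⟩: (0.932)(0.994) = 0.9264
|10⟩: (0.06091 + 0.3574i)(-0.109) = (-0.006639 - 0.03896i)
|11⟩: (0.06091 + 0.3574i)(0.994) = (0.06054 + 0.3553i)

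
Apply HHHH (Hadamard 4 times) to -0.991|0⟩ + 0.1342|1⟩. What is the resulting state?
-0.991|0⟩ + 0.1342|1⟩

H² = I, so an even number of Hadamards cancels: H^4 = I and the state is unchanged.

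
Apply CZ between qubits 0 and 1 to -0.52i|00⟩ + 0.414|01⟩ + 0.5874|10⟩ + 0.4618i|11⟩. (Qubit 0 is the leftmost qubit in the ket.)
-0.52i|00⟩ + 0.414|01⟩ + 0.5874|10⟩ - 0.4618i|11⟩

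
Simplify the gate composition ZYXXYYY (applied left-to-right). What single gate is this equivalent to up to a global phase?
Z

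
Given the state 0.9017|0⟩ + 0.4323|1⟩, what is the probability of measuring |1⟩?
0.1869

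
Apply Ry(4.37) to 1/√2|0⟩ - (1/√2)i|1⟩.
(-0.4075 + 0.5779i)|0⟩ + (0.5779 + 0.4075i)|1⟩

Ry(4.37) = [[cos(θ/2), −sin(θ/2)], [sin(θ/2), cos(θ/2)]]; θ = 4.37, cos(θ/2) ≈ -0.576308, sin(θ/2) ≈ 0.817233.
With a = amp(|0⟩) = 1/√2 and b = amp(|1⟩) = -(1/√2)i:
new amp(|0⟩) = (-0.576308)·a + (-0.817233)·b = (-0.4075 + 0.5779i)
new amp(|1⟩) = (0.817233)·a + (-0.576308)·b = (0.5779 + 0.4075i)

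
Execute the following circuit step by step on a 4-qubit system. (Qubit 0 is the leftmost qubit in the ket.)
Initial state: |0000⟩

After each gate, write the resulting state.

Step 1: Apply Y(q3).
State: i|0001⟩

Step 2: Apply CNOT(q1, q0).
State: i|0001⟩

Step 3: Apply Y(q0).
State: -|1001⟩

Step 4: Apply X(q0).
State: -|0001⟩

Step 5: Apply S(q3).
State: -i|0001⟩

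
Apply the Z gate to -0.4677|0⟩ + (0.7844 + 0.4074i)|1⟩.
-0.4677|0⟩ + (-0.7844 - 0.4074i)|1⟩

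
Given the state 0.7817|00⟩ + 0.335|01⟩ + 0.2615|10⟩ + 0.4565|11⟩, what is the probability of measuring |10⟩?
0.06838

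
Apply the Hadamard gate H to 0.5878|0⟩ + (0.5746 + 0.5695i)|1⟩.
(0.8219 + 0.4027i)|0⟩ + (0.009334 - 0.4027i)|1⟩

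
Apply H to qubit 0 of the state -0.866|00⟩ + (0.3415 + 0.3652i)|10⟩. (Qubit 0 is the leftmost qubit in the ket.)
(-0.3709 + 0.2582i)|00⟩ + (-0.8538 - 0.2582i)|10⟩

H on qubit 0 mixes each pair of kets that differ only in qubit 0: amplitudes (a, b) of (|…0…⟩, |…1…⟩) become ((a + b)/√2, (a − b)/√2). Kets absent from the input have amplitude 0.
(|00⟩, |10⟩): (a, b) = (-0.866, (0.3415 + 0.3652i)) → ((-0.3709 + 0.2582i), (-0.8538 - 0.2582i))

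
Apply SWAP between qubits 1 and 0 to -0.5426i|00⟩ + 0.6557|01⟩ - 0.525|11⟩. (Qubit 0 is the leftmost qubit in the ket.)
-0.5426i|00⟩ + 0.6557|10⟩ - 0.525|11⟩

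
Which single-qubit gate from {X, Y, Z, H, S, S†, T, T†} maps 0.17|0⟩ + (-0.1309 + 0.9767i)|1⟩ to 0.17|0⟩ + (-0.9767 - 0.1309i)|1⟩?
S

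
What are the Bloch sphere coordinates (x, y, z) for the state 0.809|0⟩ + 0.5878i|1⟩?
(0, 0.9511, 0.309)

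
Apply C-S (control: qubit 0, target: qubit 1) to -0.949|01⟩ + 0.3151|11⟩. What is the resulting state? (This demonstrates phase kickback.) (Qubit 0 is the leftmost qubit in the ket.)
-0.949|01⟩ + 0.3151i|11⟩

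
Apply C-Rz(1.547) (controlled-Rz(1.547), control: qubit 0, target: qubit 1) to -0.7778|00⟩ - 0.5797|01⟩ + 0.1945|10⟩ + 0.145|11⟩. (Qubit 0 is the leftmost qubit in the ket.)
-0.7778|00⟩ - 0.5797|01⟩ + (0.1392 - 0.1359i)|10⟩ + (0.1037 + 0.1013i)|11⟩

C-Rz(1.547) leaves the control-|0⟩ kets |00⟩, |01⟩ unchanged and applies Rz(1.547) to qubit 1 on the control-|1⟩ pair (|10⟩, |11⟩).
Rz(1.547) = [[e^(−iθ/2), 0], [0, e^(iθ/2)]] with e^(±iθ/2) = cos(θ/2) ± i·sin(θ/2); θ = 1.547, cos(θ/2) ≈ 0.71547, sin(θ/2) ≈ 0.698644.
With a = amp(|10⟩) = 0.1945 and b = amp(|11⟩) = 0.145:
new amp(|10⟩) = (0.71547 - 0.698644i)·a = (0.1392 - 0.1359i)
new amp(|11⟩) = (0.71547 + 0.698644i)·b = (0.1037 + 0.1013i)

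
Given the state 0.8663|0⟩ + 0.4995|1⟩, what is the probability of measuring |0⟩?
0.7505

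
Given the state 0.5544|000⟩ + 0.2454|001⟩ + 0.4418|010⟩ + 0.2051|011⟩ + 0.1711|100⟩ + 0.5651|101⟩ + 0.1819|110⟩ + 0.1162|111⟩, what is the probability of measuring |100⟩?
0.02928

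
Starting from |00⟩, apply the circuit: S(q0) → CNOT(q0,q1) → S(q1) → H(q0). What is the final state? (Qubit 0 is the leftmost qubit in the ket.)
1/√2|00⟩ + 1/√2|10⟩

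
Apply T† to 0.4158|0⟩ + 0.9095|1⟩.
0.4158|0⟩ + (0.6431 - 0.6431i)|1⟩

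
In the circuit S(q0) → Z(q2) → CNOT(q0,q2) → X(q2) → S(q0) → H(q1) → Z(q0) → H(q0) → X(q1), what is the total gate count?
9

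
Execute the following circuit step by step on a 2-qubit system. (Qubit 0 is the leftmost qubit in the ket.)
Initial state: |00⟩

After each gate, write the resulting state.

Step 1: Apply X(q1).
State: |01⟩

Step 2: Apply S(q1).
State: i|01⟩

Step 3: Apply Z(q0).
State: i|01⟩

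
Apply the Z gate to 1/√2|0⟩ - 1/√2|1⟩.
1/√2|0⟩ + 1/√2|1⟩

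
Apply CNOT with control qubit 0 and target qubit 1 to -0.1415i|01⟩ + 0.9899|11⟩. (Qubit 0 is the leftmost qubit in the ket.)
-0.1415i|01⟩ + 0.9899|10⟩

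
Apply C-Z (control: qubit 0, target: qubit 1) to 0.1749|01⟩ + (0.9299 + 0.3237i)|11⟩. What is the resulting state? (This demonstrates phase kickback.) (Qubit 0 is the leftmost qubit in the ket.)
0.1749|01⟩ + (-0.9299 - 0.3237i)|11⟩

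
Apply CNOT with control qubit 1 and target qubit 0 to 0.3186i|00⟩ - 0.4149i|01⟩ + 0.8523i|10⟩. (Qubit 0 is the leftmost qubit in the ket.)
0.3186i|00⟩ + 0.8523i|10⟩ - 0.4149i|11⟩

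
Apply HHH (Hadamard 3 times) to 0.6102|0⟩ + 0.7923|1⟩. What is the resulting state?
0.9917|0⟩ - 0.1288|1⟩

H² = I, so H^3 = H: a single Hadamard. With (a, b) = (0.6102, 0.7923), H gives ((a + b)/√2, (a − b)/√2) = (0.9917, -0.1288).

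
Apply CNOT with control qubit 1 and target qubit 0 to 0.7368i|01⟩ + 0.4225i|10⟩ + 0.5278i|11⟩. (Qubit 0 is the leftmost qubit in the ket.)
0.5278i|01⟩ + 0.4225i|10⟩ + 0.7368i|11⟩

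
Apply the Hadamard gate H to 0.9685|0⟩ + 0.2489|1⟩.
0.8608|0⟩ + 0.5088|1⟩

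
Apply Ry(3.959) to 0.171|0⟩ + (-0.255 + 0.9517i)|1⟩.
(0.166 - 0.8733i)|0⟩ + (0.2583 - 0.3782i)|1⟩

Ry(3.959) = [[cos(θ/2), −sin(θ/2)], [sin(θ/2), cos(θ/2)]]; θ = 3.959, cos(θ/2) ≈ -0.39742, sin(θ/2) ≈ 0.917637.
With a = amp(|0⟩) = 0.171 and b = amp(|1⟩) = (-0.255 + 0.9517i):
new amp(|0⟩) = (-0.39742)·a + (-0.917637)·b = (0.166 - 0.8733i)
new amp(|1⟩) = (0.917637)·a + (-0.39742)·b = (0.2583 - 0.3782i)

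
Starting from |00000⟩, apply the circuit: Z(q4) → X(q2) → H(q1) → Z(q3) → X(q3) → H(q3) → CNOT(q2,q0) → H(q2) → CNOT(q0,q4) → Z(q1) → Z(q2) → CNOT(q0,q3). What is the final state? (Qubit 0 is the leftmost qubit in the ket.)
-1/√8|10001⟩ + 1/√8|10011⟩ - 1/√8|10101⟩ + 1/√8|10111⟩ + 1/√8|11001⟩ - 1/√8|11011⟩ + 1/√8|11101⟩ - 1/√8|11111⟩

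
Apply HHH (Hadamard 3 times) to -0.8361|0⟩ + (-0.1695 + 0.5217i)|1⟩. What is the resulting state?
(-0.7111 + 0.3689i)|0⟩ + (-0.4714 - 0.3689i)|1⟩

H² = I, so H^3 = H: a single Hadamard. With (a, b) = (-0.8361, (-0.1695 + 0.5217i)), H gives ((a + b)/√2, (a − b)/√2) = ((-0.7111 + 0.3689i), (-0.4714 - 0.3689i)).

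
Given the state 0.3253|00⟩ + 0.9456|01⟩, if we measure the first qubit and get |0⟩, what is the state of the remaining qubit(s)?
0.3253|0⟩ + 0.9456|1⟩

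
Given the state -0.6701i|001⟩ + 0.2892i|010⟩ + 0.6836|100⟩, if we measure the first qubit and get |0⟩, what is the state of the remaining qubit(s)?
-0.9181i|01⟩ + 0.3962i|10⟩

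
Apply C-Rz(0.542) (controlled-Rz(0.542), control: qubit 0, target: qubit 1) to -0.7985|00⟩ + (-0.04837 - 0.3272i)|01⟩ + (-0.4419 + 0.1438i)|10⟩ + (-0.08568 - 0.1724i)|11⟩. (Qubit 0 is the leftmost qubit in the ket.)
-0.7985|00⟩ + (-0.04837 - 0.3272i)|01⟩ + (-0.3873 + 0.2568i)|10⟩ + (-0.0364 - 0.189i)|11⟩

C-Rz(0.542) leaves the control-|0⟩ kets |00⟩, |01⟩ unchanged and applies Rz(0.542) to qubit 1 on the control-|1⟩ pair (|10⟩, |11⟩).
Rz(0.542) = [[e^(−iθ/2), 0], [0, e^(iθ/2)]] with e^(±iθ/2) = cos(θ/2) ± i·sin(θ/2); θ = 0.542, cos(θ/2) ≈ 0.963504, sin(θ/2) ≈ 0.267695.
With a = amp(|10⟩) = (-0.4419 + 0.1438i) and b = amp(|11⟩) = (-0.08568 - 0.1724i):
new amp(|10⟩) = (0.963504 - 0.267695i)·a = (-0.3873 + 0.2568i)
new amp(|11⟩) = (0.963504 + 0.267695i)·b = (-0.0364 - 0.189i)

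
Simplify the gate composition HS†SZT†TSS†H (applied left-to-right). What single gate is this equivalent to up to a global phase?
X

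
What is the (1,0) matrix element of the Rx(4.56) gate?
-0.7589i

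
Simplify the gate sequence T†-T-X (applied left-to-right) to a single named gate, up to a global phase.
X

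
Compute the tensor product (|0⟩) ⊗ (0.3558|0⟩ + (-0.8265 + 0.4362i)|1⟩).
0.3558|00⟩ + (-0.8265 + 0.4362i)|01⟩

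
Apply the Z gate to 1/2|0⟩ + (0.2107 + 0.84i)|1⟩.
1/2|0⟩ + (-0.2107 - 0.84i)|1⟩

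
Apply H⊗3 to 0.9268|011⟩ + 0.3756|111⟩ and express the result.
0.4605|000⟩ - 0.4605|001⟩ - 0.4605|010⟩ + 0.4605|011⟩ + 0.1949|100⟩ - 0.1949|101⟩ - 0.1949|110⟩ + 0.1949|111⟩

H⊗3 gives amp(|y⟩) = (1/2√2) Σ_x (−1)^(x·y) amp(|x⟩), where x·y is the number of positions in which both x and y have a 1.
|000⟩: (0.9268 + 0.3756)/(2√2) = 0.4605
|001⟩: (-0.9268 - 0.3756)/(2√2) = -0.4605
|010⟩: (-0.9268 - 0.3756)/(2√2) = -0.4605
|011⟩: (0.9268 + 0.3756)/(2√2) = 0.4605
|100⟩: (0.9268 - 0.3756)/(2√2) = 0.1949
|101⟩: (-0.9268 + 0.3756)/(2√2) = -0.1949
|110⟩: (-0.9268 + 0.3756)/(2√2) = -0.1949
|111⟩: (0.9268 - 0.3756)/(2√2) = 0.1949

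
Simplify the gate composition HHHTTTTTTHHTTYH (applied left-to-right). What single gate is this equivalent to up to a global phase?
Y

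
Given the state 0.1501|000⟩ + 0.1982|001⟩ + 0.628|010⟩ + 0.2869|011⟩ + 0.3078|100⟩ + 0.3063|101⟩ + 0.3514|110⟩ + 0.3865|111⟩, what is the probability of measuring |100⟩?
0.09474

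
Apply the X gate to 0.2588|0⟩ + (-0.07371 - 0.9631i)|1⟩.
(-0.07371 - 0.9631i)|0⟩ + 0.2588|1⟩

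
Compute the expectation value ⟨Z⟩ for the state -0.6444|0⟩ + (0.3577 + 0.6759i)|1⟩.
-0.1695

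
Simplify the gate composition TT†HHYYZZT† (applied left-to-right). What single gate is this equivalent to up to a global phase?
T†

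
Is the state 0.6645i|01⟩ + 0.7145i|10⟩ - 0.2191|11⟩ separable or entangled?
Entangled

Writing the state as a|00⟩ + b|01⟩ + c|10⟩ + d|11⟩, it is a product state iff ad − bc = 0.
Here (a, b, c, d) = (0, 0.6645i, 0.7145i, -0.2191): ad − bc = (0)(-0.2191) − (0.6645i)(0.7145i) = 0.4748 ≠ 0, so the state is entangled.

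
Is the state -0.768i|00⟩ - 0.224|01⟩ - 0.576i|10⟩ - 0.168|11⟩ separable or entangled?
Separable

Writing the state as a|00⟩ + b|01⟩ + c|10⟩ + d|11⟩, it is a product state iff ad − bc = 0.
Here (a, b, c, d) = (-0.768i, -0.224, -0.576i, -0.168): ad − bc = (-0.768i)(-0.168) − (-0.224)(-0.576i) = 0, so the state is separable.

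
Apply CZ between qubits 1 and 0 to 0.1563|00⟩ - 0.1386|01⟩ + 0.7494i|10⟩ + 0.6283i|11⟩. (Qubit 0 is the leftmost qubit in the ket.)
0.1563|00⟩ - 0.1386|01⟩ + 0.7494i|10⟩ - 0.6283i|11⟩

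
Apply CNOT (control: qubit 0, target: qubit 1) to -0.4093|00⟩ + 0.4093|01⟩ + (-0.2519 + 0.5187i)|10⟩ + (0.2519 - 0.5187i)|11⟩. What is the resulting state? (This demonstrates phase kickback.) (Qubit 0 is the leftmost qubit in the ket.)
-0.4093|00⟩ + 0.4093|01⟩ + (0.2519 - 0.5187i)|10⟩ + (-0.2519 + 0.5187i)|11⟩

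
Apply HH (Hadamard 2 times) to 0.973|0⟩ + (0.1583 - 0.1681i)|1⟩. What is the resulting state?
0.973|0⟩ + (0.1583 - 0.1681i)|1⟩

H² = I, so an even number of Hadamards cancels: H^2 = I and the state is unchanged.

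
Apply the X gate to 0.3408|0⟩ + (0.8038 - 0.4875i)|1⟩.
(0.8038 - 0.4875i)|0⟩ + 0.3408|1⟩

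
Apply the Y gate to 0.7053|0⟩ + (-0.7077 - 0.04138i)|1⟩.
(-0.04138 + 0.7077i)|0⟩ + 0.7053i|1⟩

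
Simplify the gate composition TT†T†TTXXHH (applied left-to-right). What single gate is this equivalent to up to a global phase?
T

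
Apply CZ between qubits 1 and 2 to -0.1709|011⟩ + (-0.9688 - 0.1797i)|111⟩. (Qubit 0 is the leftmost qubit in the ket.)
0.1709|011⟩ + (0.9688 + 0.1797i)|111⟩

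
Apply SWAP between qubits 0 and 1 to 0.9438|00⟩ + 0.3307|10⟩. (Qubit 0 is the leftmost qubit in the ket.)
0.9438|00⟩ + 0.3307|01⟩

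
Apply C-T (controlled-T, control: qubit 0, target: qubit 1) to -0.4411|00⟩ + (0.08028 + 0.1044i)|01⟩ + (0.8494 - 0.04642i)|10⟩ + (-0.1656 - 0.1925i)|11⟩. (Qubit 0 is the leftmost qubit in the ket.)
-0.4411|00⟩ + (0.08028 + 0.1044i)|01⟩ + (0.8494 - 0.04642i)|10⟩ + (0.01902 - 0.2532i)|11⟩

C-T leaves the control-|0⟩ kets |00⟩, |01⟩ unchanged and applies T to qubit 1 on the control-|1⟩ pair (|10⟩, |11⟩).
T = [[1, 0], [0, (1/√2 + (1/√2)i)]].
With a = amp(|10⟩) = (0.8494 - 0.04642i) and b = amp(|11⟩) = (-0.1656 - 0.1925i):
new amp(|10⟩) = (1)·a = (0.8494 - 0.04642i)
new amp(|11⟩) = (1/√2 + (1/√2)i)·b = (0.01902 - 0.2532i)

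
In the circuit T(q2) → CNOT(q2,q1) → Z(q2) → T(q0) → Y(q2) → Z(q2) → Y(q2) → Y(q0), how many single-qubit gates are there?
7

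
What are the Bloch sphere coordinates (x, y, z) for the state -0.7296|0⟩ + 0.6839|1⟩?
(-0.9979, 0, 0.0646)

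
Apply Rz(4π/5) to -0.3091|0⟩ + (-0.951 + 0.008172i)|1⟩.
(-0.09552 + 0.294i)|0⟩ + (-0.3016 - 0.9019i)|1⟩

Rz(4π/5) = [[e^(−iθ/2), 0], [0, e^(iθ/2)]] with e^(±iθ/2) = cos(θ/2) ± i·sin(θ/2); θ = 4π/5, cos(θ/2) ≈ 0.309017, sin(θ/2) ≈ 0.951057.
With a = amp(|0⟩) = -0.3091 and b = amp(|1⟩) = (-0.951 + 0.008172i):
new amp(|0⟩) = (0.309017 - 0.951057i)·a = (-0.09552 + 0.294i)
new amp(|1⟩) = (0.309017 + 0.951057i)·b = (-0.3016 - 0.9019i)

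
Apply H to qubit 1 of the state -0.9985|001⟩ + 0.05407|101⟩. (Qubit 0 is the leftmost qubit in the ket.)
-0.706|001⟩ - 0.706|011⟩ + 0.03823|101⟩ + 0.03823|111⟩

H on qubit 1 mixes each pair of kets that differ only in qubit 1: amplitudes (a, b) of (|…0…⟩, |…1…⟩) become ((a + b)/√2, (a − b)/√2). Kets absent from the input have amplitude 0.
(|001⟩, |011⟩): (a, b) = (-0.9985, 0) → (-0.706, -0.706)
(|101⟩, |111⟩): (a, b) = (0.05407, 0) → (0.03823, 0.03823)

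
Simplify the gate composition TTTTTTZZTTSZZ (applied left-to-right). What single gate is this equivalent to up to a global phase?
S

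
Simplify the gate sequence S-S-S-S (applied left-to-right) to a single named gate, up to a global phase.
I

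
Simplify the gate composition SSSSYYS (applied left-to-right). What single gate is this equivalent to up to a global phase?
S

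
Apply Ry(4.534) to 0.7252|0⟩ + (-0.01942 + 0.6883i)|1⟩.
(-0.4502 - 0.5281i)|0⟩ + (0.5689 - 0.4414i)|1⟩

Ry(4.534) = [[cos(θ/2), −sin(θ/2)], [sin(θ/2), cos(θ/2)]]; θ = 4.534, cos(θ/2) ≈ -0.641309, sin(θ/2) ≈ 0.767282.
With a = amp(|0⟩) = 0.7252 and b = amp(|1⟩) = (-0.01942 + 0.6883i):
new amp(|0⟩) = (-0.641309)·a + (-0.767282)·b = (-0.4502 - 0.5281i)
new amp(|1⟩) = (0.767282)·a + (-0.641309)·b = (0.5689 - 0.4414i)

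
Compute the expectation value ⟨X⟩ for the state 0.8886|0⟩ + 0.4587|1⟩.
0.8152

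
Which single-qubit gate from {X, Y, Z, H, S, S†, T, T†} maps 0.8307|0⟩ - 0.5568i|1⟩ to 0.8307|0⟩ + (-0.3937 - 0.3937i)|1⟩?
T†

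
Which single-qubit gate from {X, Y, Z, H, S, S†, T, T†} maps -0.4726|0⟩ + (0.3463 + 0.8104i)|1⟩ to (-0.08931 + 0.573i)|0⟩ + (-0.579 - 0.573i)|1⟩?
H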